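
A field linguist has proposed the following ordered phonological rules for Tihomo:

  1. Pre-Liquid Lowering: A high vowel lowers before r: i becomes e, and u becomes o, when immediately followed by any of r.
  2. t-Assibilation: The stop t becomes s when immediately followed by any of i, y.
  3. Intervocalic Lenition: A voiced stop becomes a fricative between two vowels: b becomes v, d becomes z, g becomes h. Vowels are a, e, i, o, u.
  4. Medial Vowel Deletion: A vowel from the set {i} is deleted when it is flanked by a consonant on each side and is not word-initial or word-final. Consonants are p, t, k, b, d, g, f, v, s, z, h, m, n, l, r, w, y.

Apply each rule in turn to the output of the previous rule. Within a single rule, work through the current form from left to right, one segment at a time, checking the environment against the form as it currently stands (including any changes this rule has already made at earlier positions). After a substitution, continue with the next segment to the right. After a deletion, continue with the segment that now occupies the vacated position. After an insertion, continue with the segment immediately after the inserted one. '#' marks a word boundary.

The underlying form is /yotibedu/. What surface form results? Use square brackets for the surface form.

[yosvezu]

1 Pre-Liquid Lowering: no change — [yotibedu]
2 t-Assibilation: [yotibedu] → [yosibedu]
3 Intervocalic Lenition: [yosibedu] → [yosivezu]
4 Medial Vowel Deletion: [yosivezu] → [yosvezu]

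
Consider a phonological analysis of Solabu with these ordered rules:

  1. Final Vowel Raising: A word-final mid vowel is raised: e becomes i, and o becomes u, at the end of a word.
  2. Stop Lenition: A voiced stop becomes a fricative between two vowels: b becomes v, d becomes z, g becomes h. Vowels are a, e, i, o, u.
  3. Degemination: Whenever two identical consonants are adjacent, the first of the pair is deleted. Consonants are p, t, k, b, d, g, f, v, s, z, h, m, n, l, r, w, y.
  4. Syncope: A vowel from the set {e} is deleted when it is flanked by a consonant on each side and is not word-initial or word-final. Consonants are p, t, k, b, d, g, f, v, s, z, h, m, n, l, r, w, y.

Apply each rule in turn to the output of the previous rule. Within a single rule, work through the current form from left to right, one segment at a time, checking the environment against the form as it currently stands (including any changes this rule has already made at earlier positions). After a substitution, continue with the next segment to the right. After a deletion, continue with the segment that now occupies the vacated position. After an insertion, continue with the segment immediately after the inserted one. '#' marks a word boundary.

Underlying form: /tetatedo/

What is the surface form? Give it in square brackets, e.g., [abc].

1 Final Vowel Raising: [tetatedo] → [tetatedu]
2 Stop Lenition: [tetatedu] → [tetatezu]
3 Degemination: no change — [tetatezu]
4 Syncope: [tetatezu] → [ttatzu]

[ttatzu]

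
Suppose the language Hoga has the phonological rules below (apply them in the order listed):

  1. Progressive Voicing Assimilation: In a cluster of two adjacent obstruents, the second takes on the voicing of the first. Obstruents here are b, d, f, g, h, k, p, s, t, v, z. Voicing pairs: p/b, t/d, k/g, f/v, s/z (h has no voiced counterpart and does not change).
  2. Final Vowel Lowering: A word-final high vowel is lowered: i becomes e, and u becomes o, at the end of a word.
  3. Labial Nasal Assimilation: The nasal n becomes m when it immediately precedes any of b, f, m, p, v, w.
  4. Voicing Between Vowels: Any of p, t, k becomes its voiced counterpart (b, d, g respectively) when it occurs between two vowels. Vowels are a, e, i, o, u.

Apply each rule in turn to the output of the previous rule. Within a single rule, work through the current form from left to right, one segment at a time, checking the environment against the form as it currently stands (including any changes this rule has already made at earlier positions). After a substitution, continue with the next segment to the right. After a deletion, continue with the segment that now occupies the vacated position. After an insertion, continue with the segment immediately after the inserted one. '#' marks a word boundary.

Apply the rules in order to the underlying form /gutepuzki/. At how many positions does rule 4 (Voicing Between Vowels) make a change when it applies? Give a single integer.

1 Progressive Voicing Assimilation: [gutepuzki] → [gutepuzgi]
2 Final Vowel Lowering: [gutepuzgi] → [gutepuzge]
3 Labial Nasal Assimilation: no change — [gutepuzge]
4 Voicing Between Vowels: [gutepuzge] → [gudebuzge]
Rule 4 changed 2 position(s).

2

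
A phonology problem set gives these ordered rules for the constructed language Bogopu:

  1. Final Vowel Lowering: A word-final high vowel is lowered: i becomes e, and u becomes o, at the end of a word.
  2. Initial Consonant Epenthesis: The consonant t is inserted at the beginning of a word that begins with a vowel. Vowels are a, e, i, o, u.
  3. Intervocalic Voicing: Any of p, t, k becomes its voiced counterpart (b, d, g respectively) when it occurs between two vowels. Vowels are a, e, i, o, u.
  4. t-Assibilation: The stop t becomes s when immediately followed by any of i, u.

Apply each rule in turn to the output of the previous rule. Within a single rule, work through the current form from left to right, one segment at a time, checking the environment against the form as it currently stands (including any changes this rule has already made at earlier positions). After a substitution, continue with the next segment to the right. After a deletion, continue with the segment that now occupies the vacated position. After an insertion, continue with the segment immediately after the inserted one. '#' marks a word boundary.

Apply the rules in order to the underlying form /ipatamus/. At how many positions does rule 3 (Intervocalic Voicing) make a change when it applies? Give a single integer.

2

1 Final Vowel Lowering: no change — [ipatamus]
2 Initial Consonant Epenthesis: [ipatamus] → [tipatamus]
3 Intervocalic Voicing: [tipatamus] → [tibadamus]
4 t-Assibilation: [tibadamus] → [sibadamus]
Rule 3 changed 2 position(s).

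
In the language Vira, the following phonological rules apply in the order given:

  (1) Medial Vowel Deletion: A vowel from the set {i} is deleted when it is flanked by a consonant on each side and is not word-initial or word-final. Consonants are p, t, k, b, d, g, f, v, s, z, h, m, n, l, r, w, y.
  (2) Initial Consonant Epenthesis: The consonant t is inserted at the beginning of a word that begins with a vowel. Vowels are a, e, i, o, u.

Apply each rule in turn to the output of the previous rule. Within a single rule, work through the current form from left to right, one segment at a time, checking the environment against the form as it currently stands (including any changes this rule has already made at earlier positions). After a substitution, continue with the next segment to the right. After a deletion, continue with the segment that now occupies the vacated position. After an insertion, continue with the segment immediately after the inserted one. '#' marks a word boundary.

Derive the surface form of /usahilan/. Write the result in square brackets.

(1) Medial Vowel Deletion: [usahilan] → [usahlan]
(2) Initial Consonant Epenthesis: [usahlan] → [tusahlan]

[tusahlan]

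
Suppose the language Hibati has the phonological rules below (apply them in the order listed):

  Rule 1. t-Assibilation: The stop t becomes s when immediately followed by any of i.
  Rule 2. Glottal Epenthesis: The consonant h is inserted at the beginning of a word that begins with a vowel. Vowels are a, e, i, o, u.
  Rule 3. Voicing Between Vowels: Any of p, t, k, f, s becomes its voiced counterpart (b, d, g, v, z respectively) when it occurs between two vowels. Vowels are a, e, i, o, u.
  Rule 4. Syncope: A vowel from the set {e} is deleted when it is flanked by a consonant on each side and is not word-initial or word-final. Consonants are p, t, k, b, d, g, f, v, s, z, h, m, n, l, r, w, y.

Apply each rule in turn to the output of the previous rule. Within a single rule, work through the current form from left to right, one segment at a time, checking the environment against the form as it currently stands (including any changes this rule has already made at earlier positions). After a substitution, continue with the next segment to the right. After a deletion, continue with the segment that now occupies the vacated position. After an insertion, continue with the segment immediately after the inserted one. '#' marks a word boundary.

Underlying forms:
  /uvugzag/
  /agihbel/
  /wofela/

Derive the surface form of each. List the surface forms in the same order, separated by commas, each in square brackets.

/uvugzag/:
  Rule 1 t-Assibilation: no change — [uvugzag]
  Rule 2 Glottal Epenthesis: [uvugzag] → [huvugzag]
  Rule 3 Voicing Between Vowels: no change — [huvugzag]
  Rule 4 Syncope: no change — [huvugzag]
/agihbel/:
  Rule 1 t-Assibilation: no change — [agihbel]
  Rule 2 Glottal Epenthesis: [agihbel] → [hagihbel]
  Rule 3 Voicing Between Vowels: no change — [hagihbel]
  Rule 4 Syncope: [hagihbel] → [hagihbl]
/wofela/:
  Rule 1 t-Assibilation: no change — [wofela]
  Rule 2 Glottal Epenthesis: no change — [wofela]
  Rule 3 Voicing Between Vowels: [wofela] → [wovela]
  Rule 4 Syncope: [wovela] → [wovla]

[huvugzag], [hagihbl], [wovla]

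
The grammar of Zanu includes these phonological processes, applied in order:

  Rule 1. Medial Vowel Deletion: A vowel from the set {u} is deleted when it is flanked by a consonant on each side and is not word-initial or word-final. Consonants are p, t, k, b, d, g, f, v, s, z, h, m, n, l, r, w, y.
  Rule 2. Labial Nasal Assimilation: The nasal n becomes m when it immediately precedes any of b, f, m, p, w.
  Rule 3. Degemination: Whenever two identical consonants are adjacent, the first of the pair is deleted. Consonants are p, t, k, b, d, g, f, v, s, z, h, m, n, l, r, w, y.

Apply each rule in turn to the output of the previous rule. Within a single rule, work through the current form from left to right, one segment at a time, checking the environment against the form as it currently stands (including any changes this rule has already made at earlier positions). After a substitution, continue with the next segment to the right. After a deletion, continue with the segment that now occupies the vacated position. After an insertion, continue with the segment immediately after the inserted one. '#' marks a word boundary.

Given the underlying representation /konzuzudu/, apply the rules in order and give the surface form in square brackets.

[konzdu]

Rule 1 Medial Vowel Deletion: [konzuzudu] → [konzzdu]
Rule 2 Labial Nasal Assimilation: no change — [konzzdu]
Rule 3 Degemination: [konzzdu] → [konzdu]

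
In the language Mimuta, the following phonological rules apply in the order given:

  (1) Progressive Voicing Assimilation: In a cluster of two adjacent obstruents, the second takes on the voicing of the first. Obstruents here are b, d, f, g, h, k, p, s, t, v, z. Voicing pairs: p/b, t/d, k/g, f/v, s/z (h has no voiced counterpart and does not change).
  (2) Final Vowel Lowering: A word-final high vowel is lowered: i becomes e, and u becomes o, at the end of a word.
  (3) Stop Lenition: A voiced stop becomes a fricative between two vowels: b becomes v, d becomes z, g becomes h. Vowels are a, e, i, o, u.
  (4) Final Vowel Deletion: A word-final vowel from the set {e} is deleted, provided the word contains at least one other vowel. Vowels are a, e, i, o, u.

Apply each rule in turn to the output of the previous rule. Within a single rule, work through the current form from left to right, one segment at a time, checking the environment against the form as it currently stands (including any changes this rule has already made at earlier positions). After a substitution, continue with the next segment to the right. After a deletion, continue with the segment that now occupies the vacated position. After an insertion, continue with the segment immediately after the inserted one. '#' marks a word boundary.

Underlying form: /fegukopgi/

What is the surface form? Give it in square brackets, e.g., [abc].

[fehukopk]

(1) Progressive Voicing Assimilation: [fegukopgi] → [fegukopki]
(2) Final Vowel Lowering: [fegukopki] → [fegukopke]
(3) Stop Lenition: [fegukopke] → [fehukopke]
(4) Final Vowel Deletion: [fehukopke] → [fehukopk]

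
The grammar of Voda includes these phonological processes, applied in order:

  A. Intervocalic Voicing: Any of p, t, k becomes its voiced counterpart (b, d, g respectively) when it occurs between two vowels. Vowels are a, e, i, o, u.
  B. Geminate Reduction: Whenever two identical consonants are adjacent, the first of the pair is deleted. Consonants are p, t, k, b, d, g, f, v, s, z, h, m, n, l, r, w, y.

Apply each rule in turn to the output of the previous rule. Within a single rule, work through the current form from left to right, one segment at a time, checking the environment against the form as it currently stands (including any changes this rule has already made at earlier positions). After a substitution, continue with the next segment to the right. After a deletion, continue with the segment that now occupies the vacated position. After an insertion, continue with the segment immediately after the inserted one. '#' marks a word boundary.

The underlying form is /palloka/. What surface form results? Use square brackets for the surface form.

A Intervocalic Voicing: [palloka] → [palloga]
B Geminate Reduction: [palloga] → [paloga]

[paloga]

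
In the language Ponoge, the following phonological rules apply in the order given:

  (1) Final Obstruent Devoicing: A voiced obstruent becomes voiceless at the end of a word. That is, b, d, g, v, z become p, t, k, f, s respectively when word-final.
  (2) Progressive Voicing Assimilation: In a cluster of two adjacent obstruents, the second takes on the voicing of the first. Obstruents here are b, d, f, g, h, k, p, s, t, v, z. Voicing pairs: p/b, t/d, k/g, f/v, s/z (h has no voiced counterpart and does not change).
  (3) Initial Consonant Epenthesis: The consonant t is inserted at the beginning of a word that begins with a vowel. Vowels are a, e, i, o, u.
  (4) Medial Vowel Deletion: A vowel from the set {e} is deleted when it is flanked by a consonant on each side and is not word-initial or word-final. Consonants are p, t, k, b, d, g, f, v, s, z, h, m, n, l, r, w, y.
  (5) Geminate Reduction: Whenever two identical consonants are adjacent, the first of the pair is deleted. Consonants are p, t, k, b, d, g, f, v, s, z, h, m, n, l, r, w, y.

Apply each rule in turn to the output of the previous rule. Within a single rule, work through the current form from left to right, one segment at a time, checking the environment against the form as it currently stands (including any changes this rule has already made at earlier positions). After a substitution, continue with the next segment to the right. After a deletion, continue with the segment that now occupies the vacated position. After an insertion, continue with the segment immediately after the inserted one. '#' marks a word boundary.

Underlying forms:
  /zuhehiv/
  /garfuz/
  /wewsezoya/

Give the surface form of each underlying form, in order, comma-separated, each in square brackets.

[zuhif], [garfus], [wszoya]

/zuhehiv/:
  (1) Final Obstruent Devoicing: [zuhehiv] → [zuhehif]
  (2) Progressive Voicing Assimilation: no change — [zuhehif]
  (3) Initial Consonant Epenthesis: no change — [zuhehif]
  (4) Medial Vowel Deletion: [zuhehif] → [zuhhif]
  (5) Geminate Reduction: [zuhhif] → [zuhif]
/garfuz/:
  (1) Final Obstruent Devoicing: [garfuz] → [garfus]
  (2) Progressive Voicing Assimilation: no change — [garfus]
  (3) Initial Consonant Epenthesis: no change — [garfus]
  (4) Medial Vowel Deletion: no change — [garfus]
  (5) Geminate Reduction: no change — [garfus]
/wewsezoya/:
  (1) Final Obstruent Devoicing: no change — [wewsezoya]
  (2) Progressive Voicing Assimilation: no change — [wewsezoya]
  (3) Initial Consonant Epenthesis: no change — [wewsezoya]
  (4) Medial Vowel Deletion: [wewsezoya] → [wwszoya]
  (5) Geminate Reduction: [wwszoya] → [wszoya]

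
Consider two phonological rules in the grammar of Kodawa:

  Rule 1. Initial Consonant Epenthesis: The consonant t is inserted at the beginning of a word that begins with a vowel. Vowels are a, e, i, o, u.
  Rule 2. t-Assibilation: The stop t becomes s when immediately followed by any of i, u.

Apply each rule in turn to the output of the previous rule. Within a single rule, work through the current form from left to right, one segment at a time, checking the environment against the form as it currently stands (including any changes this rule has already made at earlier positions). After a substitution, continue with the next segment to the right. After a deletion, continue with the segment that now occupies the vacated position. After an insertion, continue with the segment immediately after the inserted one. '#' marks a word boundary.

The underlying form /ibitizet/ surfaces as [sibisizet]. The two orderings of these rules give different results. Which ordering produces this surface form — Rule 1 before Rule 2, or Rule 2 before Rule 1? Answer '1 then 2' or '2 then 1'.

1 then 2

Order 1 then 2:
  1 Initial Consonant Epenthesis: [ibitizet] → [tibitizet]
  2 t-Assibilation: [tibitizet] → [sibisizet]
  result: [sibisizet]
Order 2 then 1:
  2 t-Assibilation: [ibitizet] → [ibisizet]
  1 Initial Consonant Epenthesis: [ibisizet] → [tibisizet]
  result: [tibisizet]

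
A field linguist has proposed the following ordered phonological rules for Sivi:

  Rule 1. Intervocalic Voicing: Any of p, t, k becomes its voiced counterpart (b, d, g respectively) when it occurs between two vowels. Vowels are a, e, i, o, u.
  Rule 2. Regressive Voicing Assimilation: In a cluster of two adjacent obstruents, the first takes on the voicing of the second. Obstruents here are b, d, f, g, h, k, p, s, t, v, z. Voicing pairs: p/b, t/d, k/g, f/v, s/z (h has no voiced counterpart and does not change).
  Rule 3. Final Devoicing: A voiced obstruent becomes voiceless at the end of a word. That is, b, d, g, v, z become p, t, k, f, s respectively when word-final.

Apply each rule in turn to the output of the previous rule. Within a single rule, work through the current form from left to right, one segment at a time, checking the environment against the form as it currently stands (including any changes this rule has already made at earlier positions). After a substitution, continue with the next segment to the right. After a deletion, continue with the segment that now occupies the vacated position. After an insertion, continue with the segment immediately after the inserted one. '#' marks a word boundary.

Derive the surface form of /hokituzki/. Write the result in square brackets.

[hogiduski]

Rule 1 Intervocalic Voicing: [hokituzki] → [hogiduzki]
Rule 2 Regressive Voicing Assimilation: [hogiduzki] → [hogiduski]
Rule 3 Final Devoicing: no change — [hogiduski]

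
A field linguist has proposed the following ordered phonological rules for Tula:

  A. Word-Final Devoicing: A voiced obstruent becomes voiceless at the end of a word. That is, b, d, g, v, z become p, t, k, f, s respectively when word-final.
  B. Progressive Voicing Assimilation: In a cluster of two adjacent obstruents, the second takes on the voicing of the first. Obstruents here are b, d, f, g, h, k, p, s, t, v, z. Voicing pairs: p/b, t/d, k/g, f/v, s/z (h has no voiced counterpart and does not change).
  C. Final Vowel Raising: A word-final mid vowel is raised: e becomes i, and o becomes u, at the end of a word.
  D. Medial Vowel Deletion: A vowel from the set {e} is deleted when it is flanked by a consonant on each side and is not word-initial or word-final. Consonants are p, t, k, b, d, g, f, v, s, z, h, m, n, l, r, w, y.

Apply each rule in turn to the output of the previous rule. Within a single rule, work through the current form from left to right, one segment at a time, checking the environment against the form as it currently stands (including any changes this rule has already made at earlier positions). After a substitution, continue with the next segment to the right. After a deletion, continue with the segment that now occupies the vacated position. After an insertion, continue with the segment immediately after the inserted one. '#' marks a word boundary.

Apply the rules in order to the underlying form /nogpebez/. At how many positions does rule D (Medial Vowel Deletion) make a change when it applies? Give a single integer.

2

A Word-Final Devoicing: [nogpebez] → [nogpebes]
B Progressive Voicing Assimilation: [nogpebes] → [nogbebes]
C Final Vowel Raising: no change — [nogbebes]
D Medial Vowel Deletion: [nogbebes] → [nogbbs]
Rule D changed 2 position(s).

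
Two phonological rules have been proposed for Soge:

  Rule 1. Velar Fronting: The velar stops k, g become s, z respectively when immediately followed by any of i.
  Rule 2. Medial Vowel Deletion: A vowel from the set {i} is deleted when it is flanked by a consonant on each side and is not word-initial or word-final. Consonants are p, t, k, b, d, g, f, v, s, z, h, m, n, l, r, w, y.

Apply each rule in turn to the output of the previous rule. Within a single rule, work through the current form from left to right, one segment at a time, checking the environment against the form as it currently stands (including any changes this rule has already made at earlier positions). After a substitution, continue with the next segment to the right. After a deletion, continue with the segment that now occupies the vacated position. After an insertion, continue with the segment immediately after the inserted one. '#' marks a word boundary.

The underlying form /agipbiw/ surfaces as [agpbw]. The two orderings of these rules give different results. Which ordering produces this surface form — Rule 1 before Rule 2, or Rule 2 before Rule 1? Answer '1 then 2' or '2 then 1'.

Order 1 then 2:
  1 Velar Fronting: [agipbiw] → [azipbiw]
  2 Medial Vowel Deletion: [azipbiw] → [azpbw]
  result: [azpbw]
Order 2 then 1:
  2 Medial Vowel Deletion: [agipbiw] → [agpbw]
  1 Velar Fronting: no change — [agpbw]
  result: [agpbw]

2 then 1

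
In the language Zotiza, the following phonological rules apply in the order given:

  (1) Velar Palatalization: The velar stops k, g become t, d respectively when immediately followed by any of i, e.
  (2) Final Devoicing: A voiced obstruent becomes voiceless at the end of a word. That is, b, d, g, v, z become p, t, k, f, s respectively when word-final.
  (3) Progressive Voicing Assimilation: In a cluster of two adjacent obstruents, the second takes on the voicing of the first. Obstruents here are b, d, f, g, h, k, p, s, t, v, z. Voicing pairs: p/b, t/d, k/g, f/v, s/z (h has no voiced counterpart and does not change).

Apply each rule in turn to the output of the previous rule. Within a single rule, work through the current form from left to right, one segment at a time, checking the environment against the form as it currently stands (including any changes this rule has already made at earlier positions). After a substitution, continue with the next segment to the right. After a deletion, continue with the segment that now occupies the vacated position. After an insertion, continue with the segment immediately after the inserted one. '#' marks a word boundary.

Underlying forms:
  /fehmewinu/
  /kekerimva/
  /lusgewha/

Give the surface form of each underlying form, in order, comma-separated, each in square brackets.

[fehmewinu], [teterimva], [lustewha]

/fehmewinu/:
  (1) Velar Palatalization: no change — [fehmewinu]
  (2) Final Devoicing: no change — [fehmewinu]
  (3) Progressive Voicing Assimilation: no change — [fehmewinu]
/kekerimva/:
  (1) Velar Palatalization: [kekerimva] → [teterimva]
  (2) Final Devoicing: no change — [teterimva]
  (3) Progressive Voicing Assimilation: no change — [teterimva]
/lusgewha/:
  (1) Velar Palatalization: [lusgewha] → [lusdewha]
  (2) Final Devoicing: no change — [lusdewha]
  (3) Progressive Voicing Assimilation: [lusdewha] → [lustewha]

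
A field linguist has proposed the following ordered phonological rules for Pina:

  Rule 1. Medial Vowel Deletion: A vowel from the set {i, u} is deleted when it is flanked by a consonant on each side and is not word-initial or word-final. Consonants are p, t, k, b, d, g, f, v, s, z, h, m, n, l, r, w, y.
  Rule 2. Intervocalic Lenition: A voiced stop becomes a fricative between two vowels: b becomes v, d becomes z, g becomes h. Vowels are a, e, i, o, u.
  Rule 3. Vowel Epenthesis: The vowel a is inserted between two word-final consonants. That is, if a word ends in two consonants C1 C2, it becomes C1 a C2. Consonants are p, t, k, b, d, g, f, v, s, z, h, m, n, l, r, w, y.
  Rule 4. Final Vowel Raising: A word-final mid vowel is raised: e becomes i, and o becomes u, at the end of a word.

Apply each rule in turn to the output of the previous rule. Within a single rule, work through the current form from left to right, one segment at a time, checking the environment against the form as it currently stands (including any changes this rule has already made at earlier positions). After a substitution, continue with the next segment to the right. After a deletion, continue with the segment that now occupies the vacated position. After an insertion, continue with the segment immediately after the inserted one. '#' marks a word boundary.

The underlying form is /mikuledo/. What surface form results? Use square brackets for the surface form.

[mklezu]

Rule 1 Medial Vowel Deletion: [mikuledo] → [mkledo]
Rule 2 Intervocalic Lenition: [mkledo] → [mklezo]
Rule 3 Vowel Epenthesis: no change — [mklezo]
Rule 4 Final Vowel Raising: [mklezo] → [mklezu]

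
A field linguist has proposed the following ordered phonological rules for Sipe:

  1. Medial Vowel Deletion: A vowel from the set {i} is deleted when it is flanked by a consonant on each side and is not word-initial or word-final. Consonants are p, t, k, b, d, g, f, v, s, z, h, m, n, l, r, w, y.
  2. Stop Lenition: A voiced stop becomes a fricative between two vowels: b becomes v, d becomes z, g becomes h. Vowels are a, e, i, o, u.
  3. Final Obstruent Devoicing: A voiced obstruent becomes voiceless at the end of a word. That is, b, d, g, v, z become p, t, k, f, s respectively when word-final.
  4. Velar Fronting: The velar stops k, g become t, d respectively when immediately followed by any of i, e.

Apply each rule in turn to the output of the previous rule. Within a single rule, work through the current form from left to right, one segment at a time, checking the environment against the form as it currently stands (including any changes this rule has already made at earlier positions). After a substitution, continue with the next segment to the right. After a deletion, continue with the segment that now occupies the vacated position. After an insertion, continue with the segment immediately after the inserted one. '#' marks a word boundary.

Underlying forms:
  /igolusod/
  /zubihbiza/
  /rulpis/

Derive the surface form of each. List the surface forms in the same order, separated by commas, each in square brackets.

[iholusot], [zubhbza], [rulps]

/igolusod/:
  1 Medial Vowel Deletion: no change — [igolusod]
  2 Stop Lenition: [igolusod] → [iholusod]
  3 Final Obstruent Devoicing: [iholusod] → [iholusot]
  4 Velar Fronting: no change — [iholusot]
/zubihbiza/:
  1 Medial Vowel Deletion: [zubihbiza] → [zubhbza]
  2 Stop Lenition: no change — [zubhbza]
  3 Final Obstruent Devoicing: no change — [zubhbza]
  4 Velar Fronting: no change — [zubhbza]
/rulpis/:
  1 Medial Vowel Deletion: [rulpis] → [rulps]
  2 Stop Lenition: no change — [rulps]
  3 Final Obstruent Devoicing: no change — [rulps]
  4 Velar Fronting: no change — [rulps]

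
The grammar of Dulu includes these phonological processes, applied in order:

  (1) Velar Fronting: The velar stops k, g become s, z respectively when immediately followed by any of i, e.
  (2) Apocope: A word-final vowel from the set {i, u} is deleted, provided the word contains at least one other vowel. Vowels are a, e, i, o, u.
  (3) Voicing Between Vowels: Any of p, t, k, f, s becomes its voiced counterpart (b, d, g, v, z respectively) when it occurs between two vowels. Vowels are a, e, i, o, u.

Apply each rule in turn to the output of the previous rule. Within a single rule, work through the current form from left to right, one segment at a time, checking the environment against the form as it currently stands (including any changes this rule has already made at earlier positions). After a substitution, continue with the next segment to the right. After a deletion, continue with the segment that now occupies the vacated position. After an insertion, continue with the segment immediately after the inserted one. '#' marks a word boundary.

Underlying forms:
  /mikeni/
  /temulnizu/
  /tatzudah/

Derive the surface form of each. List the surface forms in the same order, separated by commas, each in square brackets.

/mikeni/:
  (1) Velar Fronting: [mikeni] → [miseni]
  (2) Apocope: [miseni] → [misen]
  (3) Voicing Between Vowels: [misen] → [mizen]
/temulnizu/:
  (1) Velar Fronting: no change — [temulnizu]
  (2) Apocope: [temulnizu] → [temulniz]
  (3) Voicing Between Vowels: no change — [temulniz]
/tatzudah/:
  (1) Velar Fronting: no change — [tatzudah]
  (2) Apocope: no change — [tatzudah]
  (3) Voicing Between Vowels: no change — [tatzudah]

[mizen], [temulniz], [tatzudah]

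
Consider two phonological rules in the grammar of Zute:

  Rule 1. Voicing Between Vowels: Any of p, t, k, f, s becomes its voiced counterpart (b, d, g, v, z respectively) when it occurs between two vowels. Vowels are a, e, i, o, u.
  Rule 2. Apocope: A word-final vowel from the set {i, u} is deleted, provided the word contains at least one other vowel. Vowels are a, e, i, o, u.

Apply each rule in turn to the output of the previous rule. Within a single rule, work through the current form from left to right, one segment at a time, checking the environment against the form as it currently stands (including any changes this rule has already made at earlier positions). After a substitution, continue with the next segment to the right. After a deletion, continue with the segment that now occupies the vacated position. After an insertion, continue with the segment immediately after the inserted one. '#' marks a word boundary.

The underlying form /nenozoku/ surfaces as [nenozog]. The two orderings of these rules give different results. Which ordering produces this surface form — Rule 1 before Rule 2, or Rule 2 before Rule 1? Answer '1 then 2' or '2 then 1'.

1 then 2

Order 1 then 2:
  1 Voicing Between Vowels: [nenozoku] → [nenozogu]
  2 Apocope: [nenozogu] → [nenozog]
  result: [nenozog]
Order 2 then 1:
  2 Apocope: [nenozoku] → [nenozok]
  1 Voicing Between Vowels: no change — [nenozok]
  result: [nenozok]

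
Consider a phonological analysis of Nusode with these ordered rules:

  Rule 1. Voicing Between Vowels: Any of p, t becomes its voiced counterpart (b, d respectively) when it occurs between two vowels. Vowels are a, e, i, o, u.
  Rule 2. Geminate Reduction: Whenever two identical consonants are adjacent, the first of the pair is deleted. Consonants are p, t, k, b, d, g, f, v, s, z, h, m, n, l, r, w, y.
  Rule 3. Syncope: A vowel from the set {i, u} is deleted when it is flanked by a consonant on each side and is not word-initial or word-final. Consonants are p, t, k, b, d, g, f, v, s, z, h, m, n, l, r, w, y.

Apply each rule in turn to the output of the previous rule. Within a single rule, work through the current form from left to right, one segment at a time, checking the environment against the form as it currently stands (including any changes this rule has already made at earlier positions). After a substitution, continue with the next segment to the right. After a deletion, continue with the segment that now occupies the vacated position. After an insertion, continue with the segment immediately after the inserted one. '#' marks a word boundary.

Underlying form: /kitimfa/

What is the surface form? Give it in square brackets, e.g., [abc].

[kdmfa]

Rule 1 Voicing Between Vowels: [kitimfa] → [kidimfa]
Rule 2 Geminate Reduction: no change — [kidimfa]
Rule 3 Syncope: [kidimfa] → [kdmfa]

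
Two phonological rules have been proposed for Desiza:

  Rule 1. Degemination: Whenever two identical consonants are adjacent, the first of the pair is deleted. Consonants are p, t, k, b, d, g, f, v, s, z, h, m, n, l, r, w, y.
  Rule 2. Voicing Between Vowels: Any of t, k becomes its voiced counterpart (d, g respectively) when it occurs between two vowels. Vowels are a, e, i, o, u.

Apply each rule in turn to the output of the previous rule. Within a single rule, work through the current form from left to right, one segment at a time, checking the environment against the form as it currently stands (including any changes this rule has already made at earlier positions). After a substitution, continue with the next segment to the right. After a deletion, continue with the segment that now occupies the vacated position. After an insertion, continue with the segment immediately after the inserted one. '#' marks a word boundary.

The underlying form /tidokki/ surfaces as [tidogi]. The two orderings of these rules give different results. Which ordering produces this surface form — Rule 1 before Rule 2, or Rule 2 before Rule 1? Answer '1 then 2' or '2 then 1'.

Order 1 then 2:
  1 Degemination: [tidokki] → [tidoki]
  2 Voicing Between Vowels: [tidoki] → [tidogi]
  result: [tidogi]
Order 2 then 1:
  2 Voicing Between Vowels: no change — [tidokki]
  1 Degemination: [tidokki] → [tidoki]
  result: [tidoki]

1 then 2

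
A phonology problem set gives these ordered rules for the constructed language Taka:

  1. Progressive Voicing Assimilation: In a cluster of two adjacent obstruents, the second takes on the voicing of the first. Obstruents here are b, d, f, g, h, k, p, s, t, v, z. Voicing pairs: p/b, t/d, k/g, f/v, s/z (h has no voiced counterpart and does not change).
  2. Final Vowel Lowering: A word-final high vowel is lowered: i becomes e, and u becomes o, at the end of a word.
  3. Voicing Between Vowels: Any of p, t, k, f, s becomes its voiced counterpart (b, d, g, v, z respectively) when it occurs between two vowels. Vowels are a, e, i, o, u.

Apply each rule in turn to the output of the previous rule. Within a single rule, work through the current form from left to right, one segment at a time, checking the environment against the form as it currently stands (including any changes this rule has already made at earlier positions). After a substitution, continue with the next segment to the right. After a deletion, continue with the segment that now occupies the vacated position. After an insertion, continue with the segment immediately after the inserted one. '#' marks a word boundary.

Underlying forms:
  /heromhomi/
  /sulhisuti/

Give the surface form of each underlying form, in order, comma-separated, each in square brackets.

[heromhome], [sulhizude]

/heromhomi/:
  1 Progressive Voicing Assimilation: no change — [heromhomi]
  2 Final Vowel Lowering: [heromhomi] → [heromhome]
  3 Voicing Between Vowels: no change — [heromhome]
/sulhisuti/:
  1 Progressive Voicing Assimilation: no change — [sulhisuti]
  2 Final Vowel Lowering: [sulhisuti] → [sulhisute]
  3 Voicing Between Vowels: [sulhisute] → [sulhizude]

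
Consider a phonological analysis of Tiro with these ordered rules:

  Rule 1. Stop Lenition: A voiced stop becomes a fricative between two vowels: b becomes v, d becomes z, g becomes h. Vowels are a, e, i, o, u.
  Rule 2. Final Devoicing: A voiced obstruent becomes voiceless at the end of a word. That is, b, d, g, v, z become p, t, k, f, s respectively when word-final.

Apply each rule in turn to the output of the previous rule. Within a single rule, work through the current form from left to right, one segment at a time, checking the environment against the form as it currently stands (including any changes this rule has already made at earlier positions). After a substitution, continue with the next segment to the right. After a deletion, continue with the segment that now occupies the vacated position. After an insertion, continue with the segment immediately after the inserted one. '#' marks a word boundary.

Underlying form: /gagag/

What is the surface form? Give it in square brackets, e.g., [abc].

[gahak]

Rule 1 Stop Lenition: [gagag] → [gahag]
Rule 2 Final Devoicing: [gahag] → [gahak]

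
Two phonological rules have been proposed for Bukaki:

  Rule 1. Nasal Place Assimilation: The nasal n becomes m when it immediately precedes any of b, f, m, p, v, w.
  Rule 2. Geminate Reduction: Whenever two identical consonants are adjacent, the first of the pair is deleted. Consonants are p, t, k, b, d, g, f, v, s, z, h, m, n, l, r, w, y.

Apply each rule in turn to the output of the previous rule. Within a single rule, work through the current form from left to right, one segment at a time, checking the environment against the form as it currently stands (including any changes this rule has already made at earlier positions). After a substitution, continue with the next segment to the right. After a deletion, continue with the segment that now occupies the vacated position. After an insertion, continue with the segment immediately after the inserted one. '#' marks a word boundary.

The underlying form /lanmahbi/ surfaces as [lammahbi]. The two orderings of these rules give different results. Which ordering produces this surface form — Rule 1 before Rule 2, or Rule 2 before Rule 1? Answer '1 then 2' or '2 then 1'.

2 then 1

Order 1 then 2:
  1 Nasal Place Assimilation: [lanmahbi] → [lammahbi]
  2 Geminate Reduction: [lammahbi] → [lamahbi]
  result: [lamahbi]
Order 2 then 1:
  2 Geminate Reduction: no change — [lanmahbi]
  1 Nasal Place Assimilation: [lanmahbi] → [lammahbi]
  result: [lammahbi]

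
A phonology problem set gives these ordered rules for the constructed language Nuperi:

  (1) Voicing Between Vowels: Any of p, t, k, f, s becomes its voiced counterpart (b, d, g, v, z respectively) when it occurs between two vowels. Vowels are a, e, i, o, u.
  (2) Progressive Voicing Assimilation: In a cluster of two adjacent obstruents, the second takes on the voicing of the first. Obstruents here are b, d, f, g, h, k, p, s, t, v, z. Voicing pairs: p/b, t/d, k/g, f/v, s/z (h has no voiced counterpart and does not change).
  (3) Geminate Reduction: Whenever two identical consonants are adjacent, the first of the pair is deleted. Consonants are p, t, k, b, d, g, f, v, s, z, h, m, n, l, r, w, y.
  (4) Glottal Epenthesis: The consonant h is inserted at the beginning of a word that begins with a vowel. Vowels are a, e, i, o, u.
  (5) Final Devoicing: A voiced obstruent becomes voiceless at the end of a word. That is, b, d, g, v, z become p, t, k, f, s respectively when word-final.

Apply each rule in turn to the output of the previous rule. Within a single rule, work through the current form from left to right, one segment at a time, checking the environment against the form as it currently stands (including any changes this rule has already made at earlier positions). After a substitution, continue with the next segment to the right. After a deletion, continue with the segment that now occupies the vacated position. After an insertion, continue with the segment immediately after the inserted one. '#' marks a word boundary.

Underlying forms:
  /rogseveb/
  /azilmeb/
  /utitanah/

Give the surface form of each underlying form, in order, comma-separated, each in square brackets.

/rogseveb/:
  (1) Voicing Between Vowels: no change — [rogseveb]
  (2) Progressive Voicing Assimilation: [rogseveb] → [rogzeveb]
  (3) Geminate Reduction: no change — [rogzeveb]
  (4) Glottal Epenthesis: no change — [rogzeveb]
  (5) Final Devoicing: [rogzeveb] → [rogzevep]
/azilmeb/:
  (1) Voicing Between Vowels: no change — [azilmeb]
  (2) Progressive Voicing Assimilation: no change — [azilmeb]
  (3) Geminate Reduction: no change — [azilmeb]
  (4) Glottal Epenthesis: [azilmeb] → [hazilmeb]
  (5) Final Devoicing: [hazilmeb] → [hazilmep]
/utitanah/:
  (1) Voicing Between Vowels: [utitanah] → [udidanah]
  (2) Progressive Voicing Assimilation: no change — [udidanah]
  (3) Geminate Reduction: no change — [udidanah]
  (4) Glottal Epenthesis: [udidanah] → [hudidanah]
  (5) Final Devoicing: no change — [hudidanah]

[rogzevep], [hazilmep], [hudidanah]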